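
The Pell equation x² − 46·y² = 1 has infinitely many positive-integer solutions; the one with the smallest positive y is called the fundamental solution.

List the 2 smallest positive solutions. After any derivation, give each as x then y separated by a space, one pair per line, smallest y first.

√46 = [6; 1,3,1,1,2,6,2,1,1,3,1,12, …], period ℓ=12 (even) → k=11
a_0=6:  p_0=6·1+0=6,  q_0=6·0+1=1
a_1=1:  p_1=1·6+1=7,  q_1=1·1+0=1
a_2=3:  p_2=3·7+6=27,  q_2=3·1+1=4
a_3=1:  p_3=1·27+7=34,  q_3=1·4+1=5
a_4=1:  p_4=1·34+27=61,  q_4=1·5+4=9
a_5=2:  p_5=2·61+34=156,  q_5=2·9+5=23
a_6=6:  p_6=6·156+61=997,  q_6=6·23+9=147
a_7=2:  p_7=2·997+156=2150,  q_7=2·147+23=317
a_8=1:  p_8=1·2150+997=3147,  q_8=1·317+147=464
a_9=1:  p_9=1·3147+2150=5297,  q_9=1·464+317=781
a_10=3:  p_10=3·5297+3147=19038,  q_10=3·781+464=2807
a_11=1:  p_11=1·19038+5297=24335,  q_11=1·2807+781=3588
→ (24335, 3588).  Check: 24335²=592192225, 46·3588²=592192224, difference 1.
(x_2, y_2) = (24335·24335 + 46·3588·3588, 24335·3588 + 3588·24335) = (1184384449, 174627960)

24335 3588
1184384449 174627960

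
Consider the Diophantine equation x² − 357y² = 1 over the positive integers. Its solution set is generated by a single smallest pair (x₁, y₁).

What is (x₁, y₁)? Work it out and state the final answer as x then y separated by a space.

3401 180

√357 → a₀=18, period (1,8,2,8,1,36); ℓ=6 even so k=5
i=0: a=18 ⇒ p=18, q=1
…
i=4: a=8 ⇒ p=3042, q=161
i=5: a=1 ⇒ p=3401, q=180
→ (3401, 180).  Check: 3401²=11566801, 357·180²=11566800, difference 1.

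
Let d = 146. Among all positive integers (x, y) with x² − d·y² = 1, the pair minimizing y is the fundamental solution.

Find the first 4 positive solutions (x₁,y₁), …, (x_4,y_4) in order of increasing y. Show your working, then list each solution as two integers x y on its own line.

√146 = [12; 12,24, …], period ℓ=2 (even) → k=1
a_0=12:  p_0=12·1+0=12,  q_0=12·0+1=1
a_1=12:  p_1=12·12+1=145,  q_1=12·1+0=12
→ (145, 12).  Check: 145²=21025, 146·12²=21024, difference 1.
(145+12√146)^2 = 42049 + 3480√146
(145+12√146)^3 = 12194065 + 1009188√146
(145+12√146)^4 = 3536236801 + 292661040√146

145 12
42049 3480
12194065 1009188
3536236801 292661040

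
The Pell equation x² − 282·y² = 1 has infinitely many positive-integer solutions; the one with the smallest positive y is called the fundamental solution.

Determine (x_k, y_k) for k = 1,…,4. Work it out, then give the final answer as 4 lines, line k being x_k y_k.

√282 = [16; 1,3,1,4,1,3,1,32, …], period ℓ=8 (even) → k=7
i=0: a=16 ⇒ p=16, q=1
i=1: a=1 ⇒ p=17, q=1
i=2: a=3 ⇒ p=67, q=4
…
i=4: a=4 ⇒ p=403, q=24
…
i=6: a=3 ⇒ p=1864, q=111
i=7: a=1 ⇒ p=2351, q=140
→ (2351, 140).  Check: 2351²=5527201, 282·140²=5527200, difference 1.
(x_2, y_2) = (2351·2351 + 282·140·140, 2351·140 + 140·2351) = (11054401, 658280)
(x_3, y_3) = (2351·11054401 + 282·140·658280, 2351·658280 + 140·11054401) = (51977791151, 3095232420)
(x_4, y_4) = (2351·51977791151 + 282·140·3095232420, 2351·3095232420 + 140·51977791151) = (244399562937601, 14553782180560)

2351 140
11054401 658280
51977791151 3095232420
244399562937601 14553782180560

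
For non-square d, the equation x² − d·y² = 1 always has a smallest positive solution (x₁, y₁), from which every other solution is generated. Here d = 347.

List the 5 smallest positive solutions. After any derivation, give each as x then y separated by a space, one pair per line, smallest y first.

641602 34443
823306252807 44197395372
1056469876826312026 56714274530897445
1355666371822207590758497 72775983935101527618408
1739596510986687599414840072362 93386433689401306371520721787

√347 = [18; 1,1,1,2,4,…,1,1,36, …], period ℓ=14 (even) → k=13
a_0=18:  p_0=18·1+0=18,  q_0=18·0+1=1
…
a_6=1:  p_6=1·652+149=801,  q_6=1·35+8=43
…
a_12=1:  p_12=1·238717+164168=402885,  q_12=1·12815+8813=21628
a_13=1:  p_13=1·402885+238717=641602,  q_13=1·21628+12815=34443
(x₁, y₁) = (641602, 34443);  641602² − 347·34443² = 1 ✓
n=2: (641602,34443)∘(641602,34443) = (641602·641602+347·34443·34443, 641602·34443+34443·641602) = (823306252807,44197395372)
n=3: (823306252807,44197395372)∘(641602,34443) = (641602·823306252807+347·34443·44197395372, 641602·44197395372+34443·823306252807) = (1056469876826312026,56714274530897445)
n=4: (1056469876826312026,56714274530897445)∘(641602,34443) = (641602·1056469876826312026+347·34443·56714274530897445, 641602·56714274530897445+34443·1056469876826312026) = (1355666371822207590758497,72775983935101527618408)
n=5: (1355666371822207590758497,72775983935101527618408)∘(641602,34443) = (641602·1355666371822207590758497+347·34443·72775983935101527618408, 641602·72775983935101527618408+34443·1355666371822207590758497) = (1739596510986687599414840072362,93386433689401306371520721787)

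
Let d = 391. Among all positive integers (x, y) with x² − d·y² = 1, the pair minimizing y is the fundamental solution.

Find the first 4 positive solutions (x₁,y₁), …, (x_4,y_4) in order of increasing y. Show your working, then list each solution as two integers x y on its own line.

√391 → a₀=19, period (1,3,2,2,1,…,3,1,38); ℓ=16 even so k=15
a_0=19:  p_0=19·1+0=19,  q_0=19·0+1=1
…
a_2=3:  p_2=3·20+19=79,  q_2=3·1+1=4
…
a_6=1:  p_6=1·613+435=1048,  q_6=1·31+22=53
a_7=2:  p_7=2·1048+613=2709,  q_7=2·53+31=137
…
a_9=2:  p_9=2·52519+2709=107747,  q_9=2·2656+137=5449
a_10=1:  p_10=1·107747+52519=160266,  q_10=1·5449+2656=8105
a_11=1:  p_11=1·160266+107747=268013,  q_11=1·8105+5449=13554
…
a_14=3:  p_14=3·1660597+696292=5678083,  q_14=3·83980+35213=287153
a_15=1:  p_15=1·5678083+1660597=7338680,  q_15=1·287153+83980=371133
fundamental: x₁=7338680, y₁=371133  (since 53856224142400 − 391·137739703689 = 1)
n=2: (7338680,371133)∘(7338680,371133) = (7338680·7338680+391·371133·371133, 7338680·371133+371133·7338680) = (107712448284799,5447252648880)
n=3: (107712448284799,5447252648880)∘(7338680,371133) = (7338680·107712448284799+391·371133·5447252648880, 7338680·5447252648880+371133·107712448284799) = (1580934379957370111960,79951288138564985667)
n=4: (1580934379957370111960,79951288138564985667)∘(7338680,371133) = (7338680·1580934379957370111960+391·371133·79951288138564985667, 7338680·79951288138564985667+371133·1580934379957370111960) = (23203943031010998074028940801,1173473838473442730776750240)

7338680 371133
107712448284799 5447252648880
1580934379957370111960 79951288138564985667
23203943031010998074028940801 1173473838473442730776750240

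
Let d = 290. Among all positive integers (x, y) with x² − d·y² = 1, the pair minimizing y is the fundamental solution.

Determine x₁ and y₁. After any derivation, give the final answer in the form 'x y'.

579 34

√290 = [17; 34, …], period ℓ=1 (odd) → k=1
k=0  a_k=17  p_k/q_k = 17/1
k=1  a_k=34  p_k/q_k = 579/34
→ (579, 34).  Check: 579²=335241, 290·34²=335240, difference 1.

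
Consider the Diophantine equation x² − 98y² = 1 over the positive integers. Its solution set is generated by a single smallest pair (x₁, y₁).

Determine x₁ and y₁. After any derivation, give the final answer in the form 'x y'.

√98 = [9; 1,8,1,18, …], period ℓ=4 (even) → k=3
step 0: (9, 1)  from 9·(1,0) + (0,1)
…
step 2: (89, 9)  from 8·(10,1) + (9,1)
step 3: (99, 10)  from 1·(89,9) + (10,1)
(x₁, y₁) = (99, 10);  99² − 98·10² = 1 ✓

99 10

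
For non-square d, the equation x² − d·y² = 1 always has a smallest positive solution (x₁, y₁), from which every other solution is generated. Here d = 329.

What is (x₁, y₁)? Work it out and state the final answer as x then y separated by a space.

√329 = [18; 7,4,2,1,1,4,1,1,2,4,7,36, …], period ℓ=12 (even) → k=11
k=0  a_k=18  p_k/q_k = 18/1
k=1  a_k=7  p_k/q_k = 127/7
k=2  a_k=4  p_k/q_k = 526/29
k=3  a_k=2  p_k/q_k = 1179/65
k=4  a_k=1  p_k/q_k = 1705/94
…
k=6  a_k=4  p_k/q_k = 13241/730
…
k=8  a_k=1  p_k/q_k = 29366/1619
…
k=10  a_k=4  p_k/q_k = 328794/18127
k=11  a_k=7  p_k/q_k = 2376415/131016
fundamental: x₁=2376415, y₁=131016  (since 5647348252225 − 329·17165192256 = 1)

2376415 131016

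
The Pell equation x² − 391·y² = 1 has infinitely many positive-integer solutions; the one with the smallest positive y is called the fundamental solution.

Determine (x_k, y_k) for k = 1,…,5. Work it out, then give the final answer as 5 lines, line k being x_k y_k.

7338680 371133
107712448284799 5447252648880
1580934379957370111960 79951288138564985667
23203943031010998074028940801 1173473838473442730776750240
340572625285638001757449457184853400 17223497977856489447705304337580733

√391 → a₀=19, period (1,3,2,2,1,…,3,1,38); ℓ=16 even so k=15
step 0: (19, 1)  from 19·(1,0) + (0,1)
…
step 2: (79, 4)  from 3·(20,1) + (19,1)
step 3: (178, 9)  from 2·(79,4) + (20,1)
step 4: (435, 22)  from 2·(178,9) + (79,4)
…
step 7: (2709, 137)  from 2·(1048,53) + (613,31)
…
step 9: (107747, 5449)  from 2·(52519,2656) + (2709,137)
step 10: (160266, 8105)  from 1·(107747,5449) + (52519,2656)
step 11: (268013, 13554)  from 1·(160266,8105) + (107747,5449)
…
step 14: (5678083, 287153)  from 3·(1660597,83980) + (696292,35213)
step 15: (7338680, 371133)  from 1·(5678083,287153) + (1660597,83980)
fundamental: x₁=7338680, y₁=371133  (since 53856224142400 − 391·137739703689 = 1)
(7338680+371133√391)^2 = 107712448284799 + 5447252648880√391
(7338680+371133√391)^3 = 1580934379957370111960 + 79951288138564985667√391
(7338680+371133√391)^4 = 23203943031010998074028940801 + 1173473838473442730776750240√391
(7338680+371133√391)^5 = 340572625285638001757449457184853400 + 17223497977856489447705304337580733√391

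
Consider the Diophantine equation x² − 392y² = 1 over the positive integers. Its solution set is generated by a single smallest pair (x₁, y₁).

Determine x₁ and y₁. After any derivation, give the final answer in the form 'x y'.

99 5

√392 → a₀=19, period (1,3,1,38); ℓ=4 even so k=3
k=0  a_k=19  p_k/q_k = 19/1
…
k=2  a_k=3  p_k/q_k = 79/4
k=3  a_k=1  p_k/q_k = 99/5
fundamental: x₁=99, y₁=5  (since 9801 − 392·25 = 1)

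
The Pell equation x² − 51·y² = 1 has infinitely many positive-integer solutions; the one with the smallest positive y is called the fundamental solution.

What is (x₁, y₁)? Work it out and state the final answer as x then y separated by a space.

[7; 7,14] for √51; ℓ=2 ⇒ convergent index 1
k=0  a_k=7  p_k/q_k = 7/1
k=1  a_k=7  p_k/q_k = 50/7
→ (50, 7).  Check: 50²=2500, 51·7²=2499, difference 1.

50 7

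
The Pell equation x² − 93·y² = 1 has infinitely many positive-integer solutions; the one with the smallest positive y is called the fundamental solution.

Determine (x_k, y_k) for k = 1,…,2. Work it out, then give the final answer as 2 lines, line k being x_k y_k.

[9; 1,1,1,4,6,4,1,1,1,18] for √93; ℓ=10 ⇒ convergent index 9
k=0  a_k=9  p_k/q_k = 9/1
…
k=3  a_k=1  p_k/q_k = 29/3
k=4  a_k=4  p_k/q_k = 135/14
…
k=6  a_k=4  p_k/q_k = 3491/362
…
k=8  a_k=1  p_k/q_k = 7821/811
k=9  a_k=1  p_k/q_k = 12151/1260
fundamental: x₁=12151, y₁=1260  (since 147646801 − 93·1587600 = 1)
(x_2, y_2) = (12151·12151 + 93·1260·1260, 12151·1260 + 1260·12151) = (295293601, 30620520)

12151 1260
295293601 30620520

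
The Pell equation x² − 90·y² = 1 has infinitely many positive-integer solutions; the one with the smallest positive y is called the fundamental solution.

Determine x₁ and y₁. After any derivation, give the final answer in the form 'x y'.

19 2

[9; 2,18] for √90; ℓ=2 ⇒ convergent index 1
k=0  a_k=9  p_k/q_k = 9/1
k=1  a_k=2  p_k/q_k = 19/2
→ (19, 2).  Check: 19²=361, 90·2²=360, difference 1.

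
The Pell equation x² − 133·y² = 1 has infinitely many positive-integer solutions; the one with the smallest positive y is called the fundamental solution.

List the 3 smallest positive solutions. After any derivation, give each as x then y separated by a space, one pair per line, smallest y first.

√133 = [11; 1,1,7,5,1,…,1,1,22, …], period ℓ=16 (even) → k=15
step 0: (11, 1)  from 11·(1,0) + (0,1)
step 1: (12, 1)  from 1·(11,1) + (1,0)
step 2: (23, 2)  from 1·(12,1) + (11,1)
…
step 5: (1061, 92)  from 1·(888,77) + (173,15)
step 6: (1949, 169)  from 1·(1061,92) + (888,77)
…
step 11: (29927, 2595)  from 1·(18948,1643) + (10979,952)
step 12: (168583, 14618)  from 5·(29927,2595) + (18948,1643)
…
step 14: (1378591, 119539)  from 1·(1210008,104921) + (168583,14618)
step 15: (2588599, 224460)  from 1·(1378591,119539) + (1210008,104921)
→ (2588599, 224460).  Check: 2588599²=6700844782801, 133·224460²=6700844782800, difference 1.
n=2: (2588599,224460)∘(2588599,224460) = (2588599·2588599+133·224460·224460, 2588599·224460+224460·2588599) = (13401689565601,1162073863080)
n=3: (13401689565601,1162073863080)∘(2588599,224460) = (2588599·13401689565601+133·224460·1162073863080, 2588599·1162073863080+224460·13401689565601) = (69383200415647777399,6016286479789825380)

2588599 224460
13401689565601 1162073863080
69383200415647777399 6016286479789825380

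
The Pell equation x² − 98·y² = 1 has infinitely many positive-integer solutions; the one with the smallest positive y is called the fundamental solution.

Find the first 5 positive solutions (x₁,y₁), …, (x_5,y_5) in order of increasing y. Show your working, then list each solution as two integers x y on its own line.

√98 → a₀=9, period (1,8,1,18); ℓ=4 even so k=3
i=0: a=9 ⇒ p=9, q=1
…
i=2: a=8 ⇒ p=89, q=9
i=3: a=1 ⇒ p=99, q=10
(x₁, y₁) = (99, 10);  99² − 98·10² = 1 ✓
n=2: (99,10)∘(99,10) = (99·99+98·10·10, 99·10+10·99) = (19601,1980)
n=3: (19601,1980)∘(99,10) = (99·19601+98·10·1980, 99·1980+10·19601) = (3880899,392030)
n=4: (3880899,392030)∘(99,10) = (99·3880899+98·10·392030, 99·392030+10·3880899) = (768398401,77619960)
n=5: (768398401,77619960)∘(99,10) = (99·768398401+98·10·77619960, 99·77619960+10·768398401) = (152139002499,15368360050)

99 10
19601 1980
3880899 392030
768398401 77619960
152139002499 15368360050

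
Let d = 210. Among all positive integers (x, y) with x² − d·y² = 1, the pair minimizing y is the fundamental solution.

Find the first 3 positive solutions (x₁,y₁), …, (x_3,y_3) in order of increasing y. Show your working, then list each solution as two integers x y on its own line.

29 2
1681 116
97469 6726

d=210: √d = [14; 2,28] (ℓ=2, even), read p_1/q_1
k=0  a_k=14  p_k/q_k = 14/1
k=1  a_k=2  p_k/q_k = 29/2
fundamental: x₁=29, y₁=2  (since 841 − 210·4 = 1)
(x_2, y_2) = (29·29 + 210·2·2, 29·2 + 2·29) = (1681, 116)
(x_3, y_3) = (29·1681 + 210·2·116, 29·116 + 2·1681) = (97469, 6726)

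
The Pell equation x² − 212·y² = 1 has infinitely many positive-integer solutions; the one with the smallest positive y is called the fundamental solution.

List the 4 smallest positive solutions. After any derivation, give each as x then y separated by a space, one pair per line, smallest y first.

d=212: √d = [14; 1,1,3,1,1,…,1,1,28] (ℓ=14, even), read p_13/q_13
k=0  a_k=14  p_k/q_k = 14/1
k=1  a_k=1  p_k/q_k = 15/1
k=2  a_k=1  p_k/q_k = 29/2
k=3  a_k=3  p_k/q_k = 102/7
…
k=5  a_k=1  p_k/q_k = 233/16
k=6  a_k=1  p_k/q_k = 364/25
k=7  a_k=6  p_k/q_k = 2417/166
k=8  a_k=1  p_k/q_k = 2781/191
k=9  a_k=1  p_k/q_k = 5198/357
k=10  a_k=1  p_k/q_k = 7979/548
…
k=12  a_k=1  p_k/q_k = 37114/2549
k=13  a_k=1  p_k/q_k = 66249/4550
fundamental: x₁=66249, y₁=4550  (since 4388930001 − 212·20702500 = 1)
(x_2, y_2) = (66249·66249 + 212·4550·4550, 66249·4550 + 4550·66249) = (8777860001, 602865900)
(x_3, y_3) = (66249·8777860001 + 212·4550·602865900, 66249·602865900 + 4550·8777860001) = (1163048894346249, 79878526013650)
(x_4, y_4) = (66249·1163048894346249 + 212·4550·79878526013650, 66249·79878526013650 + 4550·1163048894346249) = (154101652394311440001, 10583744939153731800)

66249 4550
8777860001 602865900
1163048894346249 79878526013650
154101652394311440001 10583744939153731800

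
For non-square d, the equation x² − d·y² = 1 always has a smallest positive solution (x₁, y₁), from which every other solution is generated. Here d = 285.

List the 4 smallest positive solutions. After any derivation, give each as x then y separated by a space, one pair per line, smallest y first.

2431 144
11819521 700128
57466508671 3404022192
279402153338881 16550355197376

d=285: √d = [16; 1,7,2,7,1,32] (ℓ=6, even), read p_5/q_5
step 0: (16, 1)  from 16·(1,0) + (0,1)
…
step 3: (287, 17)  from 2·(135,8) + (17,1)
step 4: (2144, 127)  from 7·(287,17) + (135,8)
step 5: (2431, 144)  from 1·(2144,127) + (287,17)
(x₁, y₁) = (2431, 144);  2431² − 285·144² = 1 ✓
(x_2, y_2) = (2431·2431 + 285·144·144, 2431·144 + 144·2431) = (11819521, 700128)
(x_3, y_3) = (2431·11819521 + 285·144·700128, 2431·700128 + 144·11819521) = (57466508671, 3404022192)
(x_4, y_4) = (2431·57466508671 + 285·144·3404022192, 2431·3404022192 + 144·57466508671) = (279402153338881, 16550355197376)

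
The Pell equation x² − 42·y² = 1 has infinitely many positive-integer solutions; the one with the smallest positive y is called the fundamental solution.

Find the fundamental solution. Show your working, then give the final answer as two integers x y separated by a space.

d=42: √d = [6; 2,12] (ℓ=2, even), read p_1/q_1
a_0=6:  p_0=6·1+0=6,  q_0=6·0+1=1
a_1=2:  p_1=2·6+1=13,  q_1=2·1+0=2
→ (13, 2).  Check: 13²=169, 42·2²=168, difference 1.

13 2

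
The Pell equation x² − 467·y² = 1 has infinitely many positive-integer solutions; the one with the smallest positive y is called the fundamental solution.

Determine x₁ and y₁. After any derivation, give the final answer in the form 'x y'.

√467 = [21; 1,1,1,1,3,…,1,1,42, …], period ℓ=14 (even) → k=13
a_0=21:  p_0=21·1+0=21,  q_0=21·0+1=1
a_1=1:  p_1=1·21+1=22,  q_1=1·1+0=1
a_2=1:  p_2=1·22+21=43,  q_2=1·1+1=2
…
a_5=3:  p_5=3·108+65=389,  q_5=3·5+3=18
…
a_7=21:  p_7=21·1275+389=27164,  q_7=21·59+18=1257
…
a_10=1:  p_10=1·275465+82767=358232,  q_10=1·12747+3830=16577
a_11=1:  p_11=1·358232+275465=633697,  q_11=1·16577+12747=29324
a_12=1:  p_12=1·633697+358232=991929,  q_12=1·29324+16577=45901
a_13=1:  p_13=1·991929+633697=1625626,  q_13=1·45901+29324=75225
fundamental: x₁=1625626, y₁=75225  (since 2642659891876 − 467·5658800625 = 1)

1625626 75225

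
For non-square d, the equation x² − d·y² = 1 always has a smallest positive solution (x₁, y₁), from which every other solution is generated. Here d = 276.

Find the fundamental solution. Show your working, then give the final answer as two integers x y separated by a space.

7775 468

√276 = [16; 1,1,1,1,2,2,2,1,1,1,1,32, …], period ℓ=12 (even) → k=11
i=0: a=16 ⇒ p=16, q=1
…
i=3: a=1 ⇒ p=50, q=3
…
i=10: a=1 ⇒ p=4768, q=287
i=11: a=1 ⇒ p=7775, q=468
→ (7775, 468).  Check: 7775²=60450625, 276·468²=60450624, difference 1.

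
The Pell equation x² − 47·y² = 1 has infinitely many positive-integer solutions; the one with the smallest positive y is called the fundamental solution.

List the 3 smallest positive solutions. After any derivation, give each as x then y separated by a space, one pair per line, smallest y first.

48 7
4607 672
442224 64505

√47 → a₀=6, period (1,5,1,12); ℓ=4 even so k=3
i=0: a=6 ⇒ p=6, q=1
i=1: a=1 ⇒ p=7, q=1
i=2: a=5 ⇒ p=41, q=6
i=3: a=1 ⇒ p=48, q=7
(x₁, y₁) = (48, 7);  48² − 47·7² = 1 ✓
n=2: (48,7)∘(48,7) = (48·48+47·7·7, 48·7+7·48) = (4607,672)
n=3: (4607,672)∘(48,7) = (48·4607+47·7·672, 48·672+7·4607) = (442224,64505)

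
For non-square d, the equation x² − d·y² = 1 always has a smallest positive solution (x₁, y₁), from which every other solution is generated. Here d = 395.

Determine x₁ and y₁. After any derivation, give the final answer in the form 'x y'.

159 8

d=395: √d = [19; 1,6,1,38] (ℓ=4, even), read p_3/q_3
i=0: a=19 ⇒ p=19, q=1
i=1: a=1 ⇒ p=20, q=1
i=2: a=6 ⇒ p=139, q=7
i=3: a=1 ⇒ p=159, q=8
fundamental: x₁=159, y₁=8  (since 25281 − 395·64 = 1)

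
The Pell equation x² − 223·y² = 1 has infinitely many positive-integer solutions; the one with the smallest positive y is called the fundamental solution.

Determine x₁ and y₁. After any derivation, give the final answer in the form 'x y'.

224 15

√223 = [14; 1,13,1,28, …], period ℓ=4 (even) → k=3
step 0: (14, 1)  from 14·(1,0) + (0,1)
…
step 2: (209, 14)  from 13·(15,1) + (14,1)
step 3: (224, 15)  from 1·(209,14) + (15,1)
fundamental: x₁=224, y₁=15  (since 50176 − 223·225 = 1)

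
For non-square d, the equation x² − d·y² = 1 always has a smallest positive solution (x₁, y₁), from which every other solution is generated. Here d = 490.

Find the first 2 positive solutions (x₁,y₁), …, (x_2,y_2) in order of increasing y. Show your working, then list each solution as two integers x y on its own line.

1039681 46968
2161873163521 97663474416

√490 → a₀=22, period (7,2,1,4,4,4,1,2,7,44); ℓ=10 even so k=9
a_0=22:  p_0=22·1+0=22,  q_0=22·0+1=1
a_1=7:  p_1=7·22+1=155,  q_1=7·1+0=7
a_2=2:  p_2=2·155+22=332,  q_2=2·7+1=15
a_3=1:  p_3=1·332+155=487,  q_3=1·15+7=22
a_4=4:  p_4=4·487+332=2280,  q_4=4·22+15=103
a_5=4:  p_5=4·2280+487=9607,  q_5=4·103+22=434
a_6=4:  p_6=4·9607+2280=40708,  q_6=4·434+103=1839
a_7=1:  p_7=1·40708+9607=50315,  q_7=1·1839+434=2273
a_8=2:  p_8=2·50315+40708=141338,  q_8=2·2273+1839=6385
a_9=7:  p_9=7·141338+50315=1039681,  q_9=7·6385+2273=46968
→ (1039681, 46968).  Check: 1039681²=1080936581761, 490·46968²=1080936581760, difference 1.
k=2:  x_2 = 1039681·1039681+490·46968·46968 = 2161873163521,  y_2 = 1039681·46968+46968·1039681 = 97663474416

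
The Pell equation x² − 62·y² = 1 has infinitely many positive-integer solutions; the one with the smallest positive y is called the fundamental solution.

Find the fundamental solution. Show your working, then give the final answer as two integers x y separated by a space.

63 8

[7; 1,6,1,14] for √62; ℓ=4 ⇒ convergent index 3
k=0  a_k=7  p_k/q_k = 7/1
k=1  a_k=1  p_k/q_k = 8/1
k=2  a_k=6  p_k/q_k = 55/7
k=3  a_k=1  p_k/q_k = 63/8
fundamental: x₁=63, y₁=8  (since 3969 − 62·64 = 1)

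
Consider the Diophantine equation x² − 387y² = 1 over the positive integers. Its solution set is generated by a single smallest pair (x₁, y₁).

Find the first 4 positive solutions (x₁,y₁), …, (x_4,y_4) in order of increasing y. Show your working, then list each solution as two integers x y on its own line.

√387 → a₀=19, period (1,2,19,2,1,38); ℓ=6 even so k=5
i=0: a=19 ⇒ p=19, q=1
i=1: a=1 ⇒ p=20, q=1
i=2: a=2 ⇒ p=59, q=3
i=3: a=19 ⇒ p=1141, q=58
i=4: a=2 ⇒ p=2341, q=119
i=5: a=1 ⇒ p=3482, q=177
(x₁, y₁) = (3482, 177);  3482² − 387·177² = 1 ✓
n=2: (3482,177)∘(3482,177) = (3482·3482+387·177·177, 3482·177+177·3482) = (24248647,1232628)
n=3: (24248647,1232628)∘(3482,177) = (3482·24248647+387·177·1232628, 3482·1232628+177·24248647) = (168867574226,8584021215)
n=4: (168867574226,8584021215)∘(3482,177) = (3482·168867574226+387·177·8584021215, 3482·8584021215+177·168867574226) = (1175993762661217,59779122508632)

3482 177
24248647 1232628
168867574226 8584021215
1175993762661217 59779122508632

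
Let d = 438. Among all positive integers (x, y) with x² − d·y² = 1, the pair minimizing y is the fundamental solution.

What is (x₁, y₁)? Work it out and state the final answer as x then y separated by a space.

[20; 1,12,1,40] for √438; ℓ=4 ⇒ convergent index 3
a_0=20:  p_0=20·1+0=20,  q_0=20·0+1=1
a_1=1:  p_1=1·20+1=21,  q_1=1·1+0=1
a_2=12:  p_2=12·21+20=272,  q_2=12·1+1=13
a_3=1:  p_3=1·272+21=293,  q_3=1·13+1=14
→ (293, 14).  Check: 293²=85849, 438·14²=85848, difference 1.

293 14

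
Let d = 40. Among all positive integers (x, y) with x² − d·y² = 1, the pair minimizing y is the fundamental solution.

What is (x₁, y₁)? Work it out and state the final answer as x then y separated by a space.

19 3

√40 → a₀=6, period (3,12); ℓ=2 even so k=1
step 0: (6, 1)  from 6·(1,0) + (0,1)
step 1: (19, 3)  from 3·(6,1) + (1,0)
fundamental: x₁=19, y₁=3  (since 361 − 40·9 = 1)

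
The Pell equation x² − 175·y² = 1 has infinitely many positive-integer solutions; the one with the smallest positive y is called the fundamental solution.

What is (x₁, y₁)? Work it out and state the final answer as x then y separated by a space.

[13; 4,2,1,2,4,26] for √175; ℓ=6 ⇒ convergent index 5
a_0=13:  p_0=13·1+0=13,  q_0=13·0+1=1
…
a_2=2:  p_2=2·53+13=119,  q_2=2·4+1=9
a_3=1:  p_3=1·119+53=172,  q_3=1·9+4=13
a_4=2:  p_4=2·172+119=463,  q_4=2·13+9=35
a_5=4:  p_5=4·463+172=2024,  q_5=4·35+13=153
(x₁, y₁) = (2024, 153);  2024² − 175·153² = 1 ✓

2024 153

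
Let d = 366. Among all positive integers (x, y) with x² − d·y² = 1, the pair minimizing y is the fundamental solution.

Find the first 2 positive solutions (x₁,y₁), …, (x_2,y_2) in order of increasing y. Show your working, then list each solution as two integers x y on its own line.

907925 47458
1648655611249 86176609300

[19; 7,1,1,1,2,12,2,1,1,1,7,38] for √366; ℓ=12 ⇒ convergent index 11
k=0  a_k=19  p_k/q_k = 19/1
k=1  a_k=7  p_k/q_k = 134/7
k=2  a_k=1  p_k/q_k = 153/8
k=3  a_k=1  p_k/q_k = 287/15
k=4  a_k=1  p_k/q_k = 440/23
k=5  a_k=2  p_k/q_k = 1167/61
k=6  a_k=12  p_k/q_k = 14444/755
k=7  a_k=2  p_k/q_k = 30055/1571
k=8  a_k=1  p_k/q_k = 44499/2326
k=9  a_k=1  p_k/q_k = 74554/3897
k=10  a_k=1  p_k/q_k = 119053/6223
k=11  a_k=7  p_k/q_k = 907925/47458
→ (907925, 47458).  Check: 907925²=824327805625, 366·47458²=824327805624, difference 1.
(x_2, y_2) = (907925·907925 + 366·47458·47458, 907925·47458 + 47458·907925) = (1648655611249, 86176609300)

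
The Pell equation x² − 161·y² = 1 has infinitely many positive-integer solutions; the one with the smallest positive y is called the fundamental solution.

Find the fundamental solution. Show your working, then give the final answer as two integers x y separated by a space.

√161 = [12; 1,2,4,1,2,1,4,2,1,24, …], period ℓ=10 (even) → k=9
a_0=12:  p_0=12·1+0=12,  q_0=12·0+1=1
a_1=1:  p_1=1·12+1=13,  q_1=1·1+0=1
a_2=2:  p_2=2·13+12=38,  q_2=2·1+1=3
a_3=4:  p_3=4·38+13=165,  q_3=4·3+1=13
…
a_5=2:  p_5=2·203+165=571,  q_5=2·16+13=45
…
a_8=2:  p_8=2·3667+774=8108,  q_8=2·289+61=639
a_9=1:  p_9=1·8108+3667=11775,  q_9=1·639+289=928
→ (11775, 928).  Check: 11775²=138650625, 161·928²=138650624, difference 1.

11775 928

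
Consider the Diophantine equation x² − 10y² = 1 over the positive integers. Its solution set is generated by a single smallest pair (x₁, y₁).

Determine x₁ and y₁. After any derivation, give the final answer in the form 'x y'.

19 6

√10 = [3; 6, …], period ℓ=1 (odd) → k=1
k=0  a_k=3  p_k/q_k = 3/1
k=1  a_k=6  p_k/q_k = 19/6
(x₁, y₁) = (19, 6);  19² − 10·6² = 1 ✓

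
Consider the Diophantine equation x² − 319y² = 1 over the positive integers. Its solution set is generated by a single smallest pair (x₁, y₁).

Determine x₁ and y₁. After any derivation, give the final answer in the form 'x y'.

√319 = [17; 1,6,5,1,4,…,6,1,34, …], period ℓ=14 (even) → k=13
a_0=17:  p_0=17·1+0=17,  q_0=17·0+1=1
…
a_4=1:  p_4=1·643+125=768,  q_4=1·36+7=43
a_5=4:  p_5=4·768+643=3715,  q_5=4·43+36=208
…
a_10=1:  p_10=1·250816+58797=309613,  q_10=1·14043+3292=17335
a_11=5:  p_11=5·309613+250816=1798881,  q_11=5·17335+14043=100718
a_12=6:  p_12=6·1798881+309613=11102899,  q_12=6·100718+17335=621643
a_13=1:  p_13=1·11102899+1798881=12901780,  q_13=1·621643+100718=722361
(x₁, y₁) = (12901780, 722361);  12901780² − 319·722361² = 1 ✓

12901780 722361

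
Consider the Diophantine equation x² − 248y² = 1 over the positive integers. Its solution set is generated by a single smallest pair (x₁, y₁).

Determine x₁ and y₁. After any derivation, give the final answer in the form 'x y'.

63 4

d=248: √d = [15; 1,2,1,30] (ℓ=4, even), read p_3/q_3
a_0=15:  p_0=15·1+0=15,  q_0=15·0+1=1
a_1=1:  p_1=1·15+1=16,  q_1=1·1+0=1
a_2=2:  p_2=2·16+15=47,  q_2=2·1+1=3
a_3=1:  p_3=1·47+16=63,  q_3=1·3+1=4
fundamental: x₁=63, y₁=4  (since 3969 − 248·16 = 1)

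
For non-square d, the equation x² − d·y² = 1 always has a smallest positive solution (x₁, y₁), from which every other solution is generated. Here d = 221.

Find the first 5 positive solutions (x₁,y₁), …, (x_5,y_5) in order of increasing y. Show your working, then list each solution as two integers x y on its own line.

1665 112
5544449 372960
18463013505 1241956688
61481829427201 4135715398080
204734473529565825 13771931033649712

√221 = [14; 1,6,2,6,1,28, …], period ℓ=6 (even) → k=5
a_0=14:  p_0=14·1+0=14,  q_0=14·0+1=1
…
a_3=2:  p_3=2·104+15=223,  q_3=2·7+1=15
a_4=6:  p_4=6·223+104=1442,  q_4=6·15+7=97
a_5=1:  p_5=1·1442+223=1665,  q_5=1·97+15=112
→ (1665, 112).  Check: 1665²=2772225, 221·112²=2772224, difference 1.
k=2:  x_2 = 1665·1665+221·112·112 = 5544449,  y_2 = 1665·112+112·1665 = 372960
k=3:  x_3 = 1665·5544449+221·112·372960 = 18463013505,  y_3 = 1665·372960+112·5544449 = 1241956688
k=4:  x_4 = 1665·18463013505+221·112·1241956688 = 61481829427201,  y_4 = 1665·1241956688+112·18463013505 = 4135715398080
k=5:  x_5 = 1665·61481829427201+221·112·4135715398080 = 204734473529565825,  y_5 = 1665·4135715398080+112·61481829427201 = 13771931033649712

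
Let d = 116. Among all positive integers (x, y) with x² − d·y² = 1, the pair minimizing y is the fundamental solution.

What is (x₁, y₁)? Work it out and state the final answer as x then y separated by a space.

9801 910

√116 = [10; 1,3,2,1,4,1,2,3,1,20, …], period ℓ=10 (even) → k=9
a_0=10:  p_0=10·1+0=10,  q_0=10·0+1=1
…
a_2=3:  p_2=3·11+10=43,  q_2=3·1+1=4
a_3=2:  p_3=2·43+11=97,  q_3=2·4+1=9
a_4=1:  p_4=1·97+43=140,  q_4=1·9+4=13
…
a_6=1:  p_6=1·657+140=797,  q_6=1·61+13=74
a_7=2:  p_7=2·797+657=2251,  q_7=2·74+61=209
a_8=3:  p_8=3·2251+797=7550,  q_8=3·209+74=701
a_9=1:  p_9=1·7550+2251=9801,  q_9=1·701+209=910
(x₁, y₁) = (9801, 910);  9801² − 116·910² = 1 ✓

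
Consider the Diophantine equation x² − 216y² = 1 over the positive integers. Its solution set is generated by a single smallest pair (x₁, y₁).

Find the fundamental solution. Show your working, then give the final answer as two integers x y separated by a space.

485 33

√216 → a₀=14, period (1,2,3,2,1,28); ℓ=6 even so k=5
k=0  a_k=14  p_k/q_k = 14/1
k=1  a_k=1  p_k/q_k = 15/1
k=2  a_k=2  p_k/q_k = 44/3
k=3  a_k=3  p_k/q_k = 147/10
k=4  a_k=2  p_k/q_k = 338/23
k=5  a_k=1  p_k/q_k = 485/33
fundamental: x₁=485, y₁=33  (since 235225 − 216·1089 = 1)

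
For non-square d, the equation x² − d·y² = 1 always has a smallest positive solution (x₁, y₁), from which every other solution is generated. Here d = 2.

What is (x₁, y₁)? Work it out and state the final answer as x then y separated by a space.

√2 = [1; 2, …], period ℓ=1 (odd) → k=1
i=0: a=1 ⇒ p=1, q=1
i=1: a=2 ⇒ p=3, q=2
→ (3, 2).  Check: 3²=9, 2·2²=8, difference 1.

3 2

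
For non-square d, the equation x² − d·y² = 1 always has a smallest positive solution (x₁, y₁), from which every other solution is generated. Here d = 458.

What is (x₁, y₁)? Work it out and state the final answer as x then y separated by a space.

√458 = [21; 2,2,42, …], period ℓ=3 (odd) → k=5
step 0: (21, 1)  from 21·(1,0) + (0,1)
…
step 4: (9181, 429)  from 2·(4537,212) + (107,5)
step 5: (22899, 1070)  from 2·(9181,429) + (4537,212)
(x₁, y₁) = (22899, 1070);  22899² − 458·1070² = 1 ✓

22899 1070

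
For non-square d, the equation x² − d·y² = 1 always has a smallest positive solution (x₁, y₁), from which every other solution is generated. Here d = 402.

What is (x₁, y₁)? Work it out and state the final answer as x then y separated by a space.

401 20

√402 = [20; 20,40, …], period ℓ=2 (even) → k=1
i=0: a=20 ⇒ p=20, q=1
i=1: a=20 ⇒ p=401, q=20
(x₁, y₁) = (401, 20);  401² − 402·20² = 1 ✓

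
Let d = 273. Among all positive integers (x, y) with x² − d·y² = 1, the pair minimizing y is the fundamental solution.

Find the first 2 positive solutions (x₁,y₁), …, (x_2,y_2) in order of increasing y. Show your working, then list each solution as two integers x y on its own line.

727 44
1057057 63976

d=273: √d = [16; 1,1,10,1,1,32] (ℓ=6, even), read p_5/q_5
a_0=16:  p_0=16·1+0=16,  q_0=16·0+1=1
…
a_2=1:  p_2=1·17+16=33,  q_2=1·1+1=2
a_3=10:  p_3=10·33+17=347,  q_3=10·2+1=21
a_4=1:  p_4=1·347+33=380,  q_4=1·21+2=23
a_5=1:  p_5=1·380+347=727,  q_5=1·23+21=44
→ (727, 44).  Check: 727²=528529, 273·44²=528528, difference 1.
k=2:  x_2 = 727·727+273·44·44 = 1057057,  y_2 = 727·44+44·727 = 63976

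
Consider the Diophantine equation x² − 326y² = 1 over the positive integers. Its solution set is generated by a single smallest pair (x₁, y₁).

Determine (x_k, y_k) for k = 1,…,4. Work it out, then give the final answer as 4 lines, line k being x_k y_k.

325 18
211249 11700
137311525 7604982
89252280001 4943226600

√326 = [18; 18,36, …], period ℓ=2 (even) → k=1
step 0: (18, 1)  from 18·(1,0) + (0,1)
step 1: (325, 18)  from 18·(18,1) + (1,0)
→ (325, 18).  Check: 325²=105625, 326·18²=105624, difference 1.
k=2:  x_2 = 325·325+326·18·18 = 211249,  y_2 = 325·18+18·325 = 11700
k=3:  x_3 = 325·211249+326·18·11700 = 137311525,  y_3 = 325·11700+18·211249 = 7604982
k=4:  x_4 = 325·137311525+326·18·7604982 = 89252280001,  y_4 = 325·7604982+18·137311525 = 4943226600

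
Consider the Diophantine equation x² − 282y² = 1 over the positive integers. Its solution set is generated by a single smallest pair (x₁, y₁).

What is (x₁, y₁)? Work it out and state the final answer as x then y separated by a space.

d=282: √d = [16; 1,3,1,4,1,3,1,32] (ℓ=8, even), read p_7/q_7
k=0  a_k=16  p_k/q_k = 16/1
k=1  a_k=1  p_k/q_k = 17/1
k=2  a_k=3  p_k/q_k = 67/4
k=3  a_k=1  p_k/q_k = 84/5
…
k=6  a_k=3  p_k/q_k = 1864/111
k=7  a_k=1  p_k/q_k = 2351/140
→ (2351, 140).  Check: 2351²=5527201, 282·140²=5527200, difference 1.

2351 140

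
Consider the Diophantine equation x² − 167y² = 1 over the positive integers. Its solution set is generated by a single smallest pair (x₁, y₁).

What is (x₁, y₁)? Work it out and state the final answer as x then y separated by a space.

168 13

d=167: √d = [12; 1,11,1,24] (ℓ=4, even), read p_3/q_3
a_0=12:  p_0=12·1+0=12,  q_0=12·0+1=1
…
a_2=11:  p_2=11·13+12=155,  q_2=11·1+1=12
a_3=1:  p_3=1·155+13=168,  q_3=1·12+1=13
(x₁, y₁) = (168, 13);  168² − 167·13² = 1 ✓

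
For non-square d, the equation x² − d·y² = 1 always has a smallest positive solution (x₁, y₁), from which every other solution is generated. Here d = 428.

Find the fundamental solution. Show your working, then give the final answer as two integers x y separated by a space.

1850887 89466

d=428: √d = [20; 1,2,4,1,5,10,5,1,4,2,1,40] (ℓ=12, even), read p_11/q_11
k=0  a_k=20  p_k/q_k = 20/1
…
k=2  a_k=2  p_k/q_k = 62/3
k=3  a_k=4  p_k/q_k = 269/13
k=4  a_k=1  p_k/q_k = 331/16
k=5  a_k=5  p_k/q_k = 1924/93
…
k=7  a_k=5  p_k/q_k = 99779/4823
…
k=9  a_k=4  p_k/q_k = 577179/27899
k=10  a_k=2  p_k/q_k = 1273708/61567
k=11  a_k=1  p_k/q_k = 1850887/89466
→ (1850887, 89466).  Check: 1850887²=3425782686769, 428·89466²=3425782686768, difference 1.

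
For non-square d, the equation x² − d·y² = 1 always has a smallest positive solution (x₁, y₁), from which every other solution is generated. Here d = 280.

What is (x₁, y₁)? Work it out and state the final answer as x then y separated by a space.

√280 = [16; 1,2,1,2,1,32, …], period ℓ=6 (even) → k=5
k=0  a_k=16  p_k/q_k = 16/1
k=1  a_k=1  p_k/q_k = 17/1
k=2  a_k=2  p_k/q_k = 50/3
k=3  a_k=1  p_k/q_k = 67/4
k=4  a_k=2  p_k/q_k = 184/11
k=5  a_k=1  p_k/q_k = 251/15
→ (251, 15).  Check: 251²=63001, 280·15²=63000, difference 1.

251 15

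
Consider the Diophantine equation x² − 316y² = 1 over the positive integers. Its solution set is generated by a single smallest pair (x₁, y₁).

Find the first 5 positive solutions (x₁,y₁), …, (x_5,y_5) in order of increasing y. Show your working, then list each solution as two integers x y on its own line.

√316 → a₀=17, period (1,3,2,8,2,3,1,34); ℓ=8 even so k=7
k=0  a_k=17  p_k/q_k = 17/1
…
k=2  a_k=3  p_k/q_k = 71/4
k=3  a_k=2  p_k/q_k = 160/9
…
k=6  a_k=3  p_k/q_k = 9937/559
k=7  a_k=1  p_k/q_k = 12799/720
→ (12799, 720).  Check: 12799²=163814401, 316·720²=163814400, difference 1.
k=2:  x_2 = 12799·12799+316·720·720 = 327628801,  y_2 = 12799·720+720·12799 = 18430560
k=3:  x_3 = 12799·327628801+316·720·18430560 = 8386642035199,  y_3 = 12799·18430560+720·327628801 = 471785474160
k=4:  x_4 = 12799·8386642035199+316·720·471785474160 = 214681262489395201,  y_4 = 12799·471785474160+720·8386642035199 = 12076764549117120
k=5:  x_5 = 12799·214681262489395201+316·720·12076764549117120 = 5495410948816896319999,  y_5 = 12799·12076764549117120+720·214681262489395201 = 309141018456514563600

12799 720
327628801 18430560
8386642035199 471785474160
214681262489395201 12076764549117120
5495410948816896319999 309141018456514563600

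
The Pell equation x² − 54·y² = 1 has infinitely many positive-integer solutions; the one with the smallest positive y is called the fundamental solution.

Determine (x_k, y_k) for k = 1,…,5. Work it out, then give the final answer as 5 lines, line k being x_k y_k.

[7; 2,1,6,1,2,14] for √54; ℓ=6 ⇒ convergent index 5
i=0: a=7 ⇒ p=7, q=1
i=1: a=2 ⇒ p=15, q=2
i=2: a=1 ⇒ p=22, q=3
i=3: a=6 ⇒ p=147, q=20
i=4: a=1 ⇒ p=169, q=23
i=5: a=2 ⇒ p=485, q=66
→ (485, 66).  Check: 485²=235225, 54·66²=235224, difference 1.
n=2: (485,66)∘(485,66) = (485·485+54·66·66, 485·66+66·485) = (470449,64020)
n=3: (470449,64020)∘(485,66) = (485·470449+54·66·64020, 485·64020+66·470449) = (456335045,62099334)
n=4: (456335045,62099334)∘(485,66) = (485·456335045+54·66·62099334, 485·62099334+66·456335045) = (442644523201,60236289960)
n=5: (442644523201,60236289960)∘(485,66) = (485·442644523201+54·66·60236289960, 485·60236289960+66·442644523201) = (429364731169925,58429139161866)

485 66
470449 64020
456335045 62099334
442644523201 60236289960
429364731169925 58429139161866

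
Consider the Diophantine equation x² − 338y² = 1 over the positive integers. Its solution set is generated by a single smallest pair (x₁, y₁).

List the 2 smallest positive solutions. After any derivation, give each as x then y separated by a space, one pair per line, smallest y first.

√338 = [18; 2,1,1,2,36, …], period ℓ=5 (odd) → k=9
a_0=18:  p_0=18·1+0=18,  q_0=18·0+1=1
…
a_3=1:  p_3=1·55+37=92,  q_3=1·3+2=5
…
a_8=1:  p_8=1·26327+17631=43958,  q_8=1·1432+959=2391
a_9=2:  p_9=2·43958+26327=114243,  q_9=2·2391+1432=6214
→ (114243, 6214).  Check: 114243²=13051463049, 338·6214²=13051463048, difference 1.
(x_2, y_2) = (114243·114243 + 338·6214·6214, 114243·6214 + 6214·114243) = (26102926097, 1419812004)

114243 6214
26102926097 1419812004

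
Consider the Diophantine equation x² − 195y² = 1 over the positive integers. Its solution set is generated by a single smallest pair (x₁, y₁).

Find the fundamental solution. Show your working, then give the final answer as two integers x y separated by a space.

d=195: √d = [13; 1,26] (ℓ=2, even), read p_1/q_1
step 0: (13, 1)  from 13·(1,0) + (0,1)
step 1: (14, 1)  from 1·(13,1) + (1,0)
(x₁, y₁) = (14, 1);  14² − 195·1² = 1 ✓

14 1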